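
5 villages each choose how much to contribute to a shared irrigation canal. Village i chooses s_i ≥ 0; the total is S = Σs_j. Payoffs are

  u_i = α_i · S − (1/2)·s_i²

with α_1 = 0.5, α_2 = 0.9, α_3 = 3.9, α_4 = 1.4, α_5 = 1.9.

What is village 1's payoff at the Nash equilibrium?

Village i's FOC: ∂u_i/∂s_i = α_i − s_i = 0, so s_i* = α_i.
NE contributions = (0.5, 0.9, 3.9, 1.4, 1.9); S = 8.6.
u_1 = α_1·S − ½·(s_1)² = 0.5·8.6 − ½·0.5² = 4.175.

4.175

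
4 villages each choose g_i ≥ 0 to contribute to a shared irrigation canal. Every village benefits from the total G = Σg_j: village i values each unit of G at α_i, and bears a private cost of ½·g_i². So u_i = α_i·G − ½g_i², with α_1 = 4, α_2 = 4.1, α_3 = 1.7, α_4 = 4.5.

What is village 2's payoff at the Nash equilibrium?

50.225

Village i's FOC: ∂u_i/∂g_i = α_i − g_i = 0, so g_i* = α_i.
NE contributions = (4, 4.1, 1.7, 4.5); G = 14.3.
u_2 = α_2·G − ½·(g_2)² = 4.1·14.3 − ½·4.1² = 50.225.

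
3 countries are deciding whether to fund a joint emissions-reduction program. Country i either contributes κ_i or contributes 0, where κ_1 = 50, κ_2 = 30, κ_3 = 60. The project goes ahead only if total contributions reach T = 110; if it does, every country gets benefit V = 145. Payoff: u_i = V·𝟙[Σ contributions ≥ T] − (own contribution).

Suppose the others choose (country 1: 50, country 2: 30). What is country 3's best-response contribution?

Others' total = 80. Contributing 60 brings total to 140 ≥ 110: gain V − κ_3 = 85.
Best response: 60.

60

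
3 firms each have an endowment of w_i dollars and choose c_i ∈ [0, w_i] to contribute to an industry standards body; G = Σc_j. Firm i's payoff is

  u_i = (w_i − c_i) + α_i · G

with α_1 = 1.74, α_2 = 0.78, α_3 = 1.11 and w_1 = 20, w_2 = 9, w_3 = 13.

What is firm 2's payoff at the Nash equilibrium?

34.74

∂u_i/∂c_i = α_i − 1, so firm i contributes w_i if α_i > 1, else 0.
α_i > 1 for i ∈ {1, 3}; NE contributions (20, 0, 13), G = 33.
u_2 = (9 − 0) + 0.78·33 = 34.74.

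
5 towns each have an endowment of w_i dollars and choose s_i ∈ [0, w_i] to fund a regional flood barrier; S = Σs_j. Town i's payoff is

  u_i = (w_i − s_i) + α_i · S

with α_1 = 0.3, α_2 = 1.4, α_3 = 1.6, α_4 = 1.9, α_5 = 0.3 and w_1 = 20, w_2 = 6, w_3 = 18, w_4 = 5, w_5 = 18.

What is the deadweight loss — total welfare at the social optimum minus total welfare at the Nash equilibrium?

∂u_i/∂s_i = α_i − 1, so town i contributes w_i if α_i > 1, else 0.
α_i > 1 for i ∈ {2, 3, 4}; NE contributions (0, 6, 18, 5, 0), S = 29.
W^NE = Σw_i − S^NE + (Σα_i)·S^NE = 67 + 4.5·29 = 197.5.
Planner: ∂(Σu_j)/∂s_i = Σα_j − 1 = 4.5 > 0, so everyone contributes w_i; S^SO = 67, W^SO = 67 + 4.5·67 = 368.5.
Deadweight loss = 171.

171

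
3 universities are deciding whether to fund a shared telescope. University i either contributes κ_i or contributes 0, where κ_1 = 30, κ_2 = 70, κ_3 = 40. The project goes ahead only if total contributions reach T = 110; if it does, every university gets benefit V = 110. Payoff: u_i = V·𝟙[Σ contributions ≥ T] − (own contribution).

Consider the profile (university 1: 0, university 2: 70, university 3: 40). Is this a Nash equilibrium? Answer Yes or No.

Total = 110 ≥ 110: provided.
University 1 (pledges 0, payoff 110): pledging 30 → total 140, payoff 80. No gain.
University 2 (pledges 70, payoff 40): dropping to 0 → total 40, payoff 0. No gain.
University 3 (pledges 40, payoff 70): dropping to 0 → total 70, payoff 0. No gain.

Yes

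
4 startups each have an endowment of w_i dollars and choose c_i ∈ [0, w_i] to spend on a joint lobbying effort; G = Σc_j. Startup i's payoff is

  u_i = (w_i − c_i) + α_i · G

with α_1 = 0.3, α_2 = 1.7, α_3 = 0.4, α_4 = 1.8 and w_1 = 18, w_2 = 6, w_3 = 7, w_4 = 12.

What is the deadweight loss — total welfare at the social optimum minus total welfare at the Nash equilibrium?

80

∂u_i/∂c_i = α_i − 1, so startup i contributes w_i if α_i > 1, else 0.
α_i > 1 for i ∈ {2, 4}; NE contributions (0, 6, 0, 12), G = 18.
W^NE = Σw_i − G^NE + (Σα_i)·G^NE = 43 + 3.2·18 = 100.6.
Planner: ∂(Σu_j)/∂c_i = Σα_j − 1 = 3.2 > 0, so everyone contributes w_i; G^SO = 43, W^SO = 43 + 3.2·43 = 180.6.
Deadweight loss = 80.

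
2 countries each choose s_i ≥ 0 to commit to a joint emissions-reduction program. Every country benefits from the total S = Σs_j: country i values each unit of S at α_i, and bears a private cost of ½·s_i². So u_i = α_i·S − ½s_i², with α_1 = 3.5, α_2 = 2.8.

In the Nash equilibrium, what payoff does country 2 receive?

13.72

Country i's FOC: ∂u_i/∂s_i = α_i − s_i = 0, so s_i* = α_i.
NE contributions = (3.5, 2.8); S = 6.3.
u_2 = α_2·S − ½·(s_2)² = 2.8·6.3 − ½·2.8² = 13.72.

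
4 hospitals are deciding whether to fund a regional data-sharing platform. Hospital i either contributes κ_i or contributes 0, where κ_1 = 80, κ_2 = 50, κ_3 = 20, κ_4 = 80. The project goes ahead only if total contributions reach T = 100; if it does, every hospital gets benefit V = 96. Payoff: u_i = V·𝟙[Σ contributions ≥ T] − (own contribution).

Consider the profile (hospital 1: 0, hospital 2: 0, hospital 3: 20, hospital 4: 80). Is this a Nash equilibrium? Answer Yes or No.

Yes

Total = 100 ≥ 100: provided.
Hospital 1 (pledges 0, payoff 96): pledging 80 → total 180, payoff 16. No gain.
Hospital 2 (pledges 0, payoff 96): pledging 50 → total 150, payoff 46. No gain.
Hospital 3 (pledges 20, payoff 76): dropping to 0 → total 80, payoff 0. No gain.
Hospital 4 (pledges 80, payoff 16): dropping to 0 → total 20, payoff 0. No gain.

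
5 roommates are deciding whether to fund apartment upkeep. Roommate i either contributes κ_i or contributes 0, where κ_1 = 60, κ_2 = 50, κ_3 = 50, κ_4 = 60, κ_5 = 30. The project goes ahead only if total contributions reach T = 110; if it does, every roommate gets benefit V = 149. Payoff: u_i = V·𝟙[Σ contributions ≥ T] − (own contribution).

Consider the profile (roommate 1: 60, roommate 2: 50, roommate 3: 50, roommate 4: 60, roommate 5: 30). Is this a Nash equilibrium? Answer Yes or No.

No

Total = 250 ≥ 110: provided.
Roommate 1 (pledges 60, payoff 89): dropping to 0 → total 190, payoff 149. Profitable deviation.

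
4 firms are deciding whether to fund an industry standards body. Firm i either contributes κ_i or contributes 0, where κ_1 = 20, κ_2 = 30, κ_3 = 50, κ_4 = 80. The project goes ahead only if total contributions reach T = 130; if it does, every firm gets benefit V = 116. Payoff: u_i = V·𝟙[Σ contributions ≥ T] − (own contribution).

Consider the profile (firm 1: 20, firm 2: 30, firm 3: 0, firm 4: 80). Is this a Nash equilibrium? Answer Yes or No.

Total = 130 ≥ 130: provided.
Firm 1 (pledges 20, payoff 96): dropping to 0 → total 110, payoff 0. No gain.
Firm 2 (pledges 30, payoff 86): dropping to 0 → total 100, payoff 0. No gain.
Firm 3 (pledges 0, payoff 116): pledging 50 → total 180, payoff 66. No gain.
Firm 4 (pledges 80, payoff 36): dropping to 0 → total 50, payoff 0. No gain.

Yes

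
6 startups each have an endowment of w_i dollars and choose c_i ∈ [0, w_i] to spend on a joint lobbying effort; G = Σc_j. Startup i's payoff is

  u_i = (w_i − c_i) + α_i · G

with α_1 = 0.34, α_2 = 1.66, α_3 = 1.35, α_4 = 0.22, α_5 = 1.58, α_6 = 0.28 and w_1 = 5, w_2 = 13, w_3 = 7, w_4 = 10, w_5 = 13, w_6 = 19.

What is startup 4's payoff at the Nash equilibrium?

∂u_i/∂c_i = α_i − 1, so startup i contributes w_i if α_i > 1, else 0.
α_i > 1 for i ∈ {2, 3, 5}; NE contributions (0, 13, 7, 0, 13, 0), G = 33.
u_4 = (10 − 0) + 0.22·33 = 17.26.

17.26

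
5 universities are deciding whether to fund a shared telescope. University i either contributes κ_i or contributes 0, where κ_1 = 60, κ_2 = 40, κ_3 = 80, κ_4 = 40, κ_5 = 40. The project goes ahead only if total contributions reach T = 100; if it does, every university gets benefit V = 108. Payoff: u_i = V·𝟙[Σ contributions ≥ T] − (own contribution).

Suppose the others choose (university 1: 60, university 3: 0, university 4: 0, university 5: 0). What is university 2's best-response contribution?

40

Others' total = 60. Contributing 40 brings total to 100 ≥ 100: gain V − κ_2 = 68.
Best response: 40.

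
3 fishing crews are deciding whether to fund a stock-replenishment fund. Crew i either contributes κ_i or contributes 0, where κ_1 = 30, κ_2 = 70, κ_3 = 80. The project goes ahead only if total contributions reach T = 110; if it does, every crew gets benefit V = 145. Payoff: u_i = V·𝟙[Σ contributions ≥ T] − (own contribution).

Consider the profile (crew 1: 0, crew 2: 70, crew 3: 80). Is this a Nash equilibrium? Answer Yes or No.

Yes

Total = 150 ≥ 110: provided.
Crew 1 (pledges 0, payoff 145): pledging 30 → total 180, payoff 115. No gain.
Crew 2 (pledges 70, payoff 75): dropping to 0 → total 80, payoff 0. No gain.
Crew 3 (pledges 80, payoff 65): dropping to 0 → total 70, payoff 0. No gain.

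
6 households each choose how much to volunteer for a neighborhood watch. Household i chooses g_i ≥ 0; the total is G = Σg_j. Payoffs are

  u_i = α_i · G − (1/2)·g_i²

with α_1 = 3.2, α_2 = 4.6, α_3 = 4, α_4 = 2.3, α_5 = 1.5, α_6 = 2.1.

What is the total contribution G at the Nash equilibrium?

Household i's FOC: ∂u_i/∂g_i = α_i − g_i = 0, so g_i* = α_i.
NE contributions = (3.2, 4.6, 4, 2.3, 1.5, 2.1); G = 17.7.

17.7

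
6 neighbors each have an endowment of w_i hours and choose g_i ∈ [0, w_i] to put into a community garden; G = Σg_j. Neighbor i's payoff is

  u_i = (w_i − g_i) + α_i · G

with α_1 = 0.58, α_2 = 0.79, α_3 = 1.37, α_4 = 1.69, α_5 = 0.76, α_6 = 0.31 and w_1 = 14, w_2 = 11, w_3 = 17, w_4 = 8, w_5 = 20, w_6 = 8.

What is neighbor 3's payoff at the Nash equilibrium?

34.25

∂u_i/∂g_i = α_i − 1, so neighbor i contributes w_i if α_i > 1, else 0.
α_i > 1 for i ∈ {3, 4}; NE contributions (0, 0, 17, 8, 0, 0), G = 25.
u_3 = (17 − 17) + 1.37·25 = 34.25.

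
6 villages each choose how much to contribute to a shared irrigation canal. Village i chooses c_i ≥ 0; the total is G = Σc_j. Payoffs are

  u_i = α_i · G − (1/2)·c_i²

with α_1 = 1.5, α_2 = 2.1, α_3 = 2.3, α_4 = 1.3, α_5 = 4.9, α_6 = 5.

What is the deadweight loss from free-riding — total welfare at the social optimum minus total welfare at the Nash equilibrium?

616.145

Village i's FOC: ∂u_i/∂c_i = α_i − c_i = 0, so c_i* = α_i.
NE contributions = (1.5, 2.1, 2.3, 1.3, 4.9, 5); G = 17.1.
W^NE = (Σα)·G − ½Σα_i² = 17.1² − ½·62.65 = 261.085.
Planner sets c_i = Σα_j = 17.1 for every i, so G^SO = 6·17.1 = 102.6.
W^SO = (Σα)·G^SO − ½·6·(Σα)² = (6/2)·17.1² = 877.23.
Deadweight loss = W^SO − W^NE = 616.145.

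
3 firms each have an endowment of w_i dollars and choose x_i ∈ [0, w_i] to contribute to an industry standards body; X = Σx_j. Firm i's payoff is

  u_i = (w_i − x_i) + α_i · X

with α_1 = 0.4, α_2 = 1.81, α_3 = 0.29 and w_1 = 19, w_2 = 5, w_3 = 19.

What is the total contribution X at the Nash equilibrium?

5

∂u_i/∂x_i = α_i − 1, so firm i contributes w_i if α_i > 1, else 0.
α_i > 1 for i ∈ {2}; NE contributions (0, 5, 0), X = 5.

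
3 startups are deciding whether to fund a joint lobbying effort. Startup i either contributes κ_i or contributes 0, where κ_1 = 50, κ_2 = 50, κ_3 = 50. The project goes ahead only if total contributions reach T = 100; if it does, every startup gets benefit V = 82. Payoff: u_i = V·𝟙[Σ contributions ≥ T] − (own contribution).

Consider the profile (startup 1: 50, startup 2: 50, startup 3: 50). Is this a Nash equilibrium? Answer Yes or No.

No

Total = 150 ≥ 100: provided.
Startup 1 (pledges 50, payoff 32): dropping to 0 → total 100, payoff 82. Profitable deviation.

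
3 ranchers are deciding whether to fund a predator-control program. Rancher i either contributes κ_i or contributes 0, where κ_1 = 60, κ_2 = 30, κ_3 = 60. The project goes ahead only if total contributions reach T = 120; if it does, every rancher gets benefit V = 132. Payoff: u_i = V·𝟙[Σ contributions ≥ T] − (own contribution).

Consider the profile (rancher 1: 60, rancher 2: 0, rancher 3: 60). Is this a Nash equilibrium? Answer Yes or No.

Yes

Total = 120 ≥ 120: provided.
Rancher 1 (pledges 60, payoff 72): dropping to 0 → total 60, payoff 0. No gain.
Rancher 2 (pledges 0, payoff 132): pledging 30 → total 150, payoff 102. No gain.
Rancher 3 (pledges 60, payoff 72): dropping to 0 → total 60, payoff 0. No gain.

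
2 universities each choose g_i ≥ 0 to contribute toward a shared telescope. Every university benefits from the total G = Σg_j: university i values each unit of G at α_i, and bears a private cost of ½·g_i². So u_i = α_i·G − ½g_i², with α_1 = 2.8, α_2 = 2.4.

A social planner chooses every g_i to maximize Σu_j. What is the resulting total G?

Planner FOC: ∂(Σu_j)/∂g_i = (Σα_j) − g_i = 0, so g_i^SO = Σα_j = 5.2 for every i; G^SO = 10.4.

10.4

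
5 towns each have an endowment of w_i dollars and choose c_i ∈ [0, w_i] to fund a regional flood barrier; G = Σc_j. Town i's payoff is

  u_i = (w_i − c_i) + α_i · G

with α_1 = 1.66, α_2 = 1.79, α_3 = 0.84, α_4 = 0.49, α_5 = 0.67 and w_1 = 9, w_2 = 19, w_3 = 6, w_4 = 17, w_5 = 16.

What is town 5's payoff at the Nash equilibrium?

34.76

∂u_i/∂c_i = α_i − 1, so town i contributes w_i if α_i > 1, else 0.
α_i > 1 for i ∈ {1, 2}; NE contributions (9, 19, 0, 0, 0), G = 28.
u_5 = (16 − 0) + 0.67·28 = 34.76.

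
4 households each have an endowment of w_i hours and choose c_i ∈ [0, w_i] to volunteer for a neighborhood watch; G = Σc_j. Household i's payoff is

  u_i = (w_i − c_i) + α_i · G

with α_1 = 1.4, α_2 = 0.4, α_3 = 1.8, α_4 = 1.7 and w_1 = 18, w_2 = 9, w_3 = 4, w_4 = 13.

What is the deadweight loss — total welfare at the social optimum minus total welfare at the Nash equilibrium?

∂u_i/∂c_i = α_i − 1, so household i contributes w_i if α_i > 1, else 0.
α_i > 1 for i ∈ {1, 3, 4}; NE contributions (18, 0, 4, 13), G = 35.
W^NE = Σw_i − G^NE + (Σα_i)·G^NE = 44 + 4.3·35 = 194.5.
Planner: ∂(Σu_j)/∂c_i = Σα_j − 1 = 4.3 > 0, so everyone contributes w_i; G^SO = 44, W^SO = 44 + 4.3·44 = 233.2.
Deadweight loss = 38.7.

38.7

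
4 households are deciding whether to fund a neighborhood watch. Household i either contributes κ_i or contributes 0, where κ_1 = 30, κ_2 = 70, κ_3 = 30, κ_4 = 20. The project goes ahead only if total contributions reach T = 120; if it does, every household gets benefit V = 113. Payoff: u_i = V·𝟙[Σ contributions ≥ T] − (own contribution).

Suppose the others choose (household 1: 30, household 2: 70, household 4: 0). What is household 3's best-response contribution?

Others' total = 100. Contributing 30 brings total to 130 ≥ 120: gain V − κ_3 = 83.
Best response: 30.

30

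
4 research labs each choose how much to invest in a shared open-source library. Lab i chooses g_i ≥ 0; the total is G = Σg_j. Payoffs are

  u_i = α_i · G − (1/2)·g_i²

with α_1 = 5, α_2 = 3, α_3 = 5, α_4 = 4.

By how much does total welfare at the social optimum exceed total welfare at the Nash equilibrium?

326.5

Lab i's FOC: ∂u_i/∂g_i = α_i − g_i = 0, so g_i* = α_i.
NE contributions = (5, 3, 5, 4); G = 17.
W^NE = (Σα)·G − ½Σα_i² = 17² − ½·75 = 251.5.
Planner sets g_i = Σα_j = 17 for every i, so G^SO = 4·17 = 68.
W^SO = (Σα)·G^SO − ½·4·(Σα)² = (4/2)·17² = 578.
Deadweight loss = W^SO − W^NE = 326.5.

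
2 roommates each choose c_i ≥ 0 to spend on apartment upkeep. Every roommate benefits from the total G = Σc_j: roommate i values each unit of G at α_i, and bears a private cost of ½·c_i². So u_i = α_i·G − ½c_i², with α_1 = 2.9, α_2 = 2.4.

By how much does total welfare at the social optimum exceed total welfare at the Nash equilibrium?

7.085

Roommate i's FOC: ∂u_i/∂c_i = α_i − c_i = 0, so c_i* = α_i.
NE contributions = (2.9, 2.4); G = 5.3.
W^NE = (Σα)·G − ½Σα_i² = 5.3² − ½·14.17 = 21.005.
Planner sets c_i = Σα_j = 5.3 for every i, so G^SO = 2·5.3 = 10.6.
W^SO = (Σα)·G^SO − ½·2·(Σα)² = (2/2)·5.3² = 28.09.
Deadweight loss = W^SO − W^NE = 7.085.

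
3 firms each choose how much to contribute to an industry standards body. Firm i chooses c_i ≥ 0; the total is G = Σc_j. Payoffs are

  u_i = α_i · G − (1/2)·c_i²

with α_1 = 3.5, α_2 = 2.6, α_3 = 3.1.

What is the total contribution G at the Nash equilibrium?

Firm i's FOC: ∂u_i/∂c_i = α_i − c_i = 0, so c_i* = α_i.
NE contributions = (3.5, 2.6, 3.1); G = 9.2.

9.2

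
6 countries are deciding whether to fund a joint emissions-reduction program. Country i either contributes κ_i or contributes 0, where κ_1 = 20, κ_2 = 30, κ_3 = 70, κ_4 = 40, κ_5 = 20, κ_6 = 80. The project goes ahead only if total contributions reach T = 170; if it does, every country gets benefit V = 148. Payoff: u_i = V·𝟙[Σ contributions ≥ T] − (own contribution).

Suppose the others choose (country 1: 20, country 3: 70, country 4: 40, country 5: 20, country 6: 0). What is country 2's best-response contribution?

30

Others' total = 150. Contributing 30 brings total to 180 ≥ 170: gain V − κ_2 = 118.
Best response: 30.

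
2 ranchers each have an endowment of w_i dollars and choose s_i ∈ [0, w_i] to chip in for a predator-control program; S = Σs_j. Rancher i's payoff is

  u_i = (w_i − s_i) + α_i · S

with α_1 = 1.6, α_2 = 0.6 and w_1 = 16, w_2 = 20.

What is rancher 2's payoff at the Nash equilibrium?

29.6

∂u_i/∂s_i = α_i − 1, so rancher i contributes w_i if α_i > 1, else 0.
α_i > 1 for i ∈ {1}; NE contributions (16, 0), S = 16.
u_2 = (20 − 0) + 0.6·16 = 29.6.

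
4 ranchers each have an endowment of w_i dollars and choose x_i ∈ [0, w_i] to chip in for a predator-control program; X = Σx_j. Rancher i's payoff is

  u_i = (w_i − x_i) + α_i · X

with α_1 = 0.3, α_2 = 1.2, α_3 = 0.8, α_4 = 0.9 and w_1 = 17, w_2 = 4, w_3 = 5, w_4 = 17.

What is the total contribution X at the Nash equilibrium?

∂u_i/∂x_i = α_i − 1, so rancher i contributes w_i if α_i > 1, else 0.
α_i > 1 for i ∈ {2}; NE contributions (0, 4, 0, 0), X = 4.

4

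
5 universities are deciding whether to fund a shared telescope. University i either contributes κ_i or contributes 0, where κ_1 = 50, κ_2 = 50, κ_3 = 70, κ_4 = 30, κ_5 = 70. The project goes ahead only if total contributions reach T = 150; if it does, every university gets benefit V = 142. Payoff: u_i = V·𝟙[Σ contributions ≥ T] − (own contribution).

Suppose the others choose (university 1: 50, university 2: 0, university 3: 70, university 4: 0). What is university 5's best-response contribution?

70

Others' total = 120. Contributing 70 brings total to 190 ≥ 150: gain V − κ_5 = 72.
Best response: 70.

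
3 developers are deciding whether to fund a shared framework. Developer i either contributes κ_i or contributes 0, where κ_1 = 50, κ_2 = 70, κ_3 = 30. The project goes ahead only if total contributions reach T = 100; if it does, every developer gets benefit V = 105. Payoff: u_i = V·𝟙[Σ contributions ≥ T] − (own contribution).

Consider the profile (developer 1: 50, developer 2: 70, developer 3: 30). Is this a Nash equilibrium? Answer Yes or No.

Total = 150 ≥ 100: provided.
Developer 1 (pledges 50, payoff 55): dropping to 0 → total 100, payoff 105. Profitable deviation.

No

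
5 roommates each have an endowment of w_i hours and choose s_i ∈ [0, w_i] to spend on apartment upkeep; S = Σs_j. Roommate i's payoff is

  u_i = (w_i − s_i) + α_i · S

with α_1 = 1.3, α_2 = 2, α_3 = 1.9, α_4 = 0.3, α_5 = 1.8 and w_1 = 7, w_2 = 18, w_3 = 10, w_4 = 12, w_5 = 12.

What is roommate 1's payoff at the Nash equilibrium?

61.1

∂u_i/∂s_i = α_i − 1, so roommate i contributes w_i if α_i > 1, else 0.
α_i > 1 for i ∈ {1, 2, 3, 5}; NE contributions (7, 18, 10, 0, 12), S = 47.
u_1 = (7 − 7) + 1.3·47 = 61.1.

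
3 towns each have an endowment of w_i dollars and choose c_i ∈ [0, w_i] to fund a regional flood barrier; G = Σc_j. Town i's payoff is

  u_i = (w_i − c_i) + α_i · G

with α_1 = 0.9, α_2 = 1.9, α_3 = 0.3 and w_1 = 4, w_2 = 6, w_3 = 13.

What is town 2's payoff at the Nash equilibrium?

11.4

∂u_i/∂c_i = α_i − 1, so town i contributes w_i if α_i > 1, else 0.
α_i > 1 for i ∈ {2}; NE contributions (0, 6, 0), G = 6.
u_2 = (6 − 6) + 1.9·6 = 11.4.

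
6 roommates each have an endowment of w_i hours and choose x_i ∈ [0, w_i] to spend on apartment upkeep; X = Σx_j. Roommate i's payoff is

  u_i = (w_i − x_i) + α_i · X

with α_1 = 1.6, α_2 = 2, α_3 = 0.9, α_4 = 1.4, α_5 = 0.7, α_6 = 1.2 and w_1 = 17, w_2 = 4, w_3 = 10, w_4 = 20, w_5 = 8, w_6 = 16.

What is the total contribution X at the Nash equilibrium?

∂u_i/∂x_i = α_i − 1, so roommate i contributes w_i if α_i > 1, else 0.
α_i > 1 for i ∈ {1, 2, 4, 6}; NE contributions (17, 4, 0, 20, 0, 16), X = 57.

57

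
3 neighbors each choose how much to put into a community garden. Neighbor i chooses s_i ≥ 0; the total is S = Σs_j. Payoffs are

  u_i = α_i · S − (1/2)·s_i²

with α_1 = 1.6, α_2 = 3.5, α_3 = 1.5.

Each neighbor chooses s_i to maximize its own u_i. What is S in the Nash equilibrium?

Neighbor i's FOC: ∂u_i/∂s_i = α_i − s_i = 0, so s_i* = α_i.
NE contributions = (1.6, 3.5, 1.5); S = 6.6.

6.6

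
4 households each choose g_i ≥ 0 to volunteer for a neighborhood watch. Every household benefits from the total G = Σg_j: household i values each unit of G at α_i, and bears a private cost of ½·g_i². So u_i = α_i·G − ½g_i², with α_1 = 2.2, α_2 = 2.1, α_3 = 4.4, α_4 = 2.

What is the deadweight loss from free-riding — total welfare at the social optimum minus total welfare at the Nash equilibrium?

Household i's FOC: ∂u_i/∂g_i = α_i − g_i = 0, so g_i* = α_i.
NE contributions = (2.2, 2.1, 4.4, 2); G = 10.7.
W^NE = (Σα)·G − ½Σα_i² = 10.7² − ½·32.61 = 98.185.
Planner sets g_i = Σα_j = 10.7 for every i, so G^SO = 4·10.7 = 42.8.
W^SO = (Σα)·G^SO − ½·4·(Σα)² = (4/2)·10.7² = 228.98.
Deadweight loss = W^SO − W^NE = 130.795.

130.795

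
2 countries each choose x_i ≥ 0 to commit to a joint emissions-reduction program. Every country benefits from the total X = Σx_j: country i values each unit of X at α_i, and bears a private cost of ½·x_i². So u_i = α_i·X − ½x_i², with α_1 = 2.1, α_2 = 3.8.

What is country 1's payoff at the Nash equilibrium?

10.185

Country i's FOC: ∂u_i/∂x_i = α_i − x_i = 0, so x_i* = α_i.
NE contributions = (2.1, 3.8); X = 5.9.
u_1 = α_1·X − ½·(x_1)² = 2.1·5.9 − ½·2.1² = 10.185.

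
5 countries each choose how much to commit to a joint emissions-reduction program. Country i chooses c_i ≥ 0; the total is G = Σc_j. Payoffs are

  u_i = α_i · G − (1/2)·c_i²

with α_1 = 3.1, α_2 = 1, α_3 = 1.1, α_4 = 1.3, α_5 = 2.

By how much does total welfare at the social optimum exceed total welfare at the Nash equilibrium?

117.13

Country i's FOC: ∂u_i/∂c_i = α_i − c_i = 0, so c_i* = α_i.
NE contributions = (3.1, 1, 1.1, 1.3, 2); G = 8.5.
W^NE = (Σα)·G − ½Σα_i² = 8.5² − ½·17.51 = 63.495.
Planner sets c_i = Σα_j = 8.5 for every i, so G^SO = 5·8.5 = 42.5.
W^SO = (Σα)·G^SO − ½·5·(Σα)² = (5/2)·8.5² = 180.625.
Deadweight loss = W^SO − W^NE = 117.13.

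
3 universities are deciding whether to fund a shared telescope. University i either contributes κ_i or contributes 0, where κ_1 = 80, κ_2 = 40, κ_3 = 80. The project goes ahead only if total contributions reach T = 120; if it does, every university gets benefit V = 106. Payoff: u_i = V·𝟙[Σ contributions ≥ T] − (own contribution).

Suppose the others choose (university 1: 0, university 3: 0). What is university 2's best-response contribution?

0

Others' total = 0. Even contributing 40 gives 40 < 120: no benefit either way.
Best response: 0.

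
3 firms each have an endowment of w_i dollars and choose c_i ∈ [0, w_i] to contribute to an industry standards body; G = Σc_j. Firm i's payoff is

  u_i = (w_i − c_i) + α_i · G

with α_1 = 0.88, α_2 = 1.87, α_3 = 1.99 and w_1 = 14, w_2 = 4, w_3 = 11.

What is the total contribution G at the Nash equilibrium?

∂u_i/∂c_i = α_i − 1, so firm i contributes w_i if α_i > 1, else 0.
α_i > 1 for i ∈ {2, 3}; NE contributions (0, 4, 11), G = 15.

15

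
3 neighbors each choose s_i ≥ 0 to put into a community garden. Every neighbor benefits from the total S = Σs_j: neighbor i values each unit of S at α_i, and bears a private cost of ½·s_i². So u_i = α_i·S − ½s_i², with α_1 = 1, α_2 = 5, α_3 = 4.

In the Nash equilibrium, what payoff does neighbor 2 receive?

37.5

Neighbor i's FOC: ∂u_i/∂s_i = α_i − s_i = 0, so s_i* = α_i.
NE contributions = (1, 5, 4); S = 10.
u_2 = α_2·S − ½·(s_2)² = 5·10 − ½·5² = 37.5.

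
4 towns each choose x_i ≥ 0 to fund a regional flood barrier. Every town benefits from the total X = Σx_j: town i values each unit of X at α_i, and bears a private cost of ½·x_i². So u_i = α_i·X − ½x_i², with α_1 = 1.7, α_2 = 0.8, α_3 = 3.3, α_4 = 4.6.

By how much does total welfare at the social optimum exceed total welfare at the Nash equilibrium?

Town i's FOC: ∂u_i/∂x_i = α_i − x_i = 0, so x_i* = α_i.
NE contributions = (1.7, 0.8, 3.3, 4.6); X = 10.4.
W^NE = (Σα)·X − ½Σα_i² = 10.4² − ½·35.58 = 90.37.
Planner sets x_i = Σα_j = 10.4 for every i, so X^SO = 4·10.4 = 41.6.
W^SO = (Σα)·X^SO − ½·4·(Σα)² = (4/2)·10.4² = 216.32.
Deadweight loss = W^SO − W^NE = 125.95.

125.95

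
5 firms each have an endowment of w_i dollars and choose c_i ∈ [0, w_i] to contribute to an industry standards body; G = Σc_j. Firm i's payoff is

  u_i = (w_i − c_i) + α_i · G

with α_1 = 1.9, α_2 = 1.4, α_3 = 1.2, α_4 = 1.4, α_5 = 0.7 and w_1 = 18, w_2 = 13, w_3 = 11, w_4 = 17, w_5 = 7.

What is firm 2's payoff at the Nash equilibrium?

82.6

∂u_i/∂c_i = α_i − 1, so firm i contributes w_i if α_i > 1, else 0.
α_i > 1 for i ∈ {1, 2, 3, 4}; NE contributions (18, 13, 11, 17, 0), G = 59.
u_2 = (13 − 13) + 1.4·59 = 82.6.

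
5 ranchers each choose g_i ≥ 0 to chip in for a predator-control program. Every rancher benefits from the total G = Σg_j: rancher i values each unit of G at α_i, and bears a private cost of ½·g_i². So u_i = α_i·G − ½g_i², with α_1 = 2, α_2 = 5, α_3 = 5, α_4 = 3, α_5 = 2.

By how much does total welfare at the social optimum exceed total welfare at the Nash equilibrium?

467

Rancher i's FOC: ∂u_i/∂g_i = α_i − g_i = 0, so g_i* = α_i.
NE contributions = (2, 5, 5, 3, 2); G = 17.
W^NE = (Σα)·G − ½Σα_i² = 17² − ½·67 = 255.5.
Planner sets g_i = Σα_j = 17 for every i, so G^SO = 5·17 = 85.
W^SO = (Σα)·G^SO − ½·5·(Σα)² = (5/2)·17² = 722.5.
Deadweight loss = W^SO − W^NE = 467.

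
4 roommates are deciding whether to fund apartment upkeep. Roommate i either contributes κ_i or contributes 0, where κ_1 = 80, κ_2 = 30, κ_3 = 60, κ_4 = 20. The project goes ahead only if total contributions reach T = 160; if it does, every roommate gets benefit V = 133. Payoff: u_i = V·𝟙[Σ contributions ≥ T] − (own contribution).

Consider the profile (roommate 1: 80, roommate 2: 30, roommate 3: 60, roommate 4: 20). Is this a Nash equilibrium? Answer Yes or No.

Total = 190 ≥ 160: provided.
Roommate 1 (pledges 80, payoff 53): dropping to 0 → total 110, payoff 0. No gain.
Roommate 2 (pledges 30, payoff 103): dropping to 0 → total 160, payoff 133. Profitable deviation.

No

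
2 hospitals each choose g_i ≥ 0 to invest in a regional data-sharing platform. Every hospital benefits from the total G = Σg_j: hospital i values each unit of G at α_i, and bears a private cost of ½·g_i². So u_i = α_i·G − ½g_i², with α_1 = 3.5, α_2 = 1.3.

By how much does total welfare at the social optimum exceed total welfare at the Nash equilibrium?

Hospital i's FOC: ∂u_i/∂g_i = α_i − g_i = 0, so g_i* = α_i.
NE contributions = (3.5, 1.3); G = 4.8.
W^NE = (Σα)·G − ½Σα_i² = 4.8² − ½·13.94 = 16.07.
Planner sets g_i = Σα_j = 4.8 for every i, so G^SO = 2·4.8 = 9.6.
W^SO = (Σα)·G^SO − ½·2·(Σα)² = (2/2)·4.8² = 23.04.
Deadweight loss = W^SO − W^NE = 6.97.

6.97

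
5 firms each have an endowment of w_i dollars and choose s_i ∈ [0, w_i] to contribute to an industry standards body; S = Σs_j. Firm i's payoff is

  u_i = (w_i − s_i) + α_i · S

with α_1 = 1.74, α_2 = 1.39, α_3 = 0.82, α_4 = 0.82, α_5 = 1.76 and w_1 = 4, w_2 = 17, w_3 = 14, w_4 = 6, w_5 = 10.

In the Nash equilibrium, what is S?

31

∂u_i/∂s_i = α_i − 1, so firm i contributes w_i if α_i > 1, else 0.
α_i > 1 for i ∈ {1, 2, 5}; NE contributions (4, 17, 0, 0, 10), S = 31.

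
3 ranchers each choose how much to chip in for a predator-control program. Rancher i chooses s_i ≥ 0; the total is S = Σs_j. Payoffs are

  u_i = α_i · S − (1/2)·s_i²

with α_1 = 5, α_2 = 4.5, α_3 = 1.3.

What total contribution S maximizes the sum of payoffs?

Planner FOC: ∂(Σu_j)/∂s_i = (Σα_j) − s_i = 0, so s_i^SO = Σα_j = 10.8 for every i; S^SO = 32.4.

32.4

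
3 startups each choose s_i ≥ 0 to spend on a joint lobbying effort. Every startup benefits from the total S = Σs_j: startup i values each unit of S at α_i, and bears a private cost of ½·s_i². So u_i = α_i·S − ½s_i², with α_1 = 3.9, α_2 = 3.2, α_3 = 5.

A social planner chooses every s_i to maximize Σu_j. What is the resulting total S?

Planner FOC: ∂(Σu_j)/∂s_i = (Σα_j) − s_i = 0, so s_i^SO = Σα_j = 12.1 for every i; S^SO = 36.3.

36.3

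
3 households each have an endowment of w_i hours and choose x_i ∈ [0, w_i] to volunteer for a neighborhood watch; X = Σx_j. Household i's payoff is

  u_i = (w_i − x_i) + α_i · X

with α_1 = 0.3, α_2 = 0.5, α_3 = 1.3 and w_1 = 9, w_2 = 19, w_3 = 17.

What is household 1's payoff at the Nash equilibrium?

∂u_i/∂x_i = α_i − 1, so household i contributes w_i if α_i > 1, else 0.
α_i > 1 for i ∈ {3}; NE contributions (0, 0, 17), X = 17.
u_1 = (9 − 0) + 0.3·17 = 14.1.

14.1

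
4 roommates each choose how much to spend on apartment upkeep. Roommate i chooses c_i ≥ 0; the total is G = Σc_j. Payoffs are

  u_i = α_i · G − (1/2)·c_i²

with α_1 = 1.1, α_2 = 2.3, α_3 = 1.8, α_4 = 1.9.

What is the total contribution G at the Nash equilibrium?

Roommate i's FOC: ∂u_i/∂c_i = α_i − c_i = 0, so c_i* = α_i.
NE contributions = (1.1, 2.3, 1.8, 1.9); G = 7.1.

7.1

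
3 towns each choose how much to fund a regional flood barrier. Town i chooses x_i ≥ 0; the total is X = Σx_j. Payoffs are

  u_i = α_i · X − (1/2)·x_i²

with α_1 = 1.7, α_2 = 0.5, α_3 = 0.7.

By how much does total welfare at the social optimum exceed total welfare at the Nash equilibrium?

Town i's FOC: ∂u_i/∂x_i = α_i − x_i = 0, so x_i* = α_i.
NE contributions = (1.7, 0.5, 0.7); X = 2.9.
W^NE = (Σα)·X − ½Σα_i² = 2.9² − ½·3.63 = 6.595.
Planner sets x_i = Σα_j = 2.9 for every i, so X^SO = 3·2.9 = 8.7.
W^SO = (Σα)·X^SO − ½·3·(Σα)² = (3/2)·2.9² = 12.615.
Deadweight loss = W^SO − W^NE = 6.02.

6.02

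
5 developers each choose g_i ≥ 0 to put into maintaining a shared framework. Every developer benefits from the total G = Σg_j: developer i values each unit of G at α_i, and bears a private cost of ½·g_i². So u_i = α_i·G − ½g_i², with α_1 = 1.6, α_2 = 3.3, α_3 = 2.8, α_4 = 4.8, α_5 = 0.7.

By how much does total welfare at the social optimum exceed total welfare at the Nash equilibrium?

283.77

Developer i's FOC: ∂u_i/∂g_i = α_i − g_i = 0, so g_i* = α_i.
NE contributions = (1.6, 3.3, 2.8, 4.8, 0.7); G = 13.2.
W^NE = (Σα)·G − ½Σα_i² = 13.2² − ½·44.82 = 151.83.
Planner sets g_i = Σα_j = 13.2 for every i, so G^SO = 5·13.2 = 66.
W^SO = (Σα)·G^SO − ½·5·(Σα)² = (5/2)·13.2² = 435.6.
Deadweight loss = W^SO − W^NE = 283.77.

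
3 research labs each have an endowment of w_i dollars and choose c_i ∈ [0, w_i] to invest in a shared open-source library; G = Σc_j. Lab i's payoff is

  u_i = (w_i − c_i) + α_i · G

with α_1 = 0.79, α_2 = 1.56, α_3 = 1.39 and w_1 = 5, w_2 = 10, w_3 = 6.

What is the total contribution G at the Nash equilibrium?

∂u_i/∂c_i = α_i − 1, so lab i contributes w_i if α_i > 1, else 0.
α_i > 1 for i ∈ {2, 3}; NE contributions (0, 10, 6), G = 16.

16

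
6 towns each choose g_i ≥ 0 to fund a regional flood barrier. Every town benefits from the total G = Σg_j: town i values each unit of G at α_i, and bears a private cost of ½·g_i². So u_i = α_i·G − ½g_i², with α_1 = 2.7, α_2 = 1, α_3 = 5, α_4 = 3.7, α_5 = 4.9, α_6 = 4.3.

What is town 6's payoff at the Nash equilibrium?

Town i's FOC: ∂u_i/∂g_i = α_i − g_i = 0, so g_i* = α_i.
NE contributions = (2.7, 1, 5, 3.7, 4.9, 4.3); G = 21.6.
u_6 = α_6·G − ½·(g_6)² = 4.3·21.6 − ½·4.3² = 83.635.

83.635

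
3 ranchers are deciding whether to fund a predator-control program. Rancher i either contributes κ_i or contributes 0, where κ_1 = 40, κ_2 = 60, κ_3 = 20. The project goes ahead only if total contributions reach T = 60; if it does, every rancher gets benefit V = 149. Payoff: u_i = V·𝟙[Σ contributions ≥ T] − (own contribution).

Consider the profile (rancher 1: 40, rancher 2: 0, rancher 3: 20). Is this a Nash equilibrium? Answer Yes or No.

Total = 60 ≥ 60: provided.
Rancher 1 (pledges 40, payoff 109): dropping to 0 → total 20, payoff 0. No gain.
Rancher 2 (pledges 0, payoff 149): pledging 60 → total 120, payoff 89. No gain.
Rancher 3 (pledges 20, payoff 129): dropping to 0 → total 40, payoff 0. No gain.

Yes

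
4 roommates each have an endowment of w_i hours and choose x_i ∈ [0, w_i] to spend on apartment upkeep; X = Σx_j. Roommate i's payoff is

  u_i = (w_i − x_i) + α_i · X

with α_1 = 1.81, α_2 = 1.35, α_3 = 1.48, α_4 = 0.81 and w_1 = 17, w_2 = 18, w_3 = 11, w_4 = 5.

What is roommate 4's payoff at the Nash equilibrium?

42.26

∂u_i/∂x_i = α_i − 1, so roommate i contributes w_i if α_i > 1, else 0.
α_i > 1 for i ∈ {1, 2, 3}; NE contributions (17, 18, 11, 0), X = 46.
u_4 = (5 − 0) + 0.81·46 = 42.26.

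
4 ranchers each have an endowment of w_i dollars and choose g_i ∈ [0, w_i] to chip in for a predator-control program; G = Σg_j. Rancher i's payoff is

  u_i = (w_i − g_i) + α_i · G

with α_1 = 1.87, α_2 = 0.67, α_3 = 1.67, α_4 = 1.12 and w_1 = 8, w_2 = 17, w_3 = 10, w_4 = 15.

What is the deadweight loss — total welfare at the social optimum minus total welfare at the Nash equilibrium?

∂u_i/∂g_i = α_i − 1, so rancher i contributes w_i if α_i > 1, else 0.
α_i > 1 for i ∈ {1, 3, 4}; NE contributions (8, 0, 10, 15), G = 33.
W^NE = Σw_i − G^NE + (Σα_i)·G^NE = 50 + 4.33·33 = 192.89.
Planner: ∂(Σu_j)/∂g_i = Σα_j − 1 = 4.33 > 0, so everyone contributes w_i; G^SO = 50, W^SO = 50 + 4.33·50 = 266.5.
Deadweight loss = 73.61.

73.61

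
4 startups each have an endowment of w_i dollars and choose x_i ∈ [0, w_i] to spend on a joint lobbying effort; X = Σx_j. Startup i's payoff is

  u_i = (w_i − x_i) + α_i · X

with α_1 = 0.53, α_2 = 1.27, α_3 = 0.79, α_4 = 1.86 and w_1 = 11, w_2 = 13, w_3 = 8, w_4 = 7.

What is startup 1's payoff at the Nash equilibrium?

21.6

∂u_i/∂x_i = α_i − 1, so startup i contributes w_i if α_i > 1, else 0.
α_i > 1 for i ∈ {2, 4}; NE contributions (0, 13, 0, 7), X = 20.
u_1 = (11 − 0) + 0.53·20 = 21.6.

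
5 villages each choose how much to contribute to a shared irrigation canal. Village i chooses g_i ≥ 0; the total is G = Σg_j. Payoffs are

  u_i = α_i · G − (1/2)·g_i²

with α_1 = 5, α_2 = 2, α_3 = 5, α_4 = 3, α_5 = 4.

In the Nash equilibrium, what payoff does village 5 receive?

68

Village i's FOC: ∂u_i/∂g_i = α_i − g_i = 0, so g_i* = α_i.
NE contributions = (5, 2, 5, 3, 4); G = 19.
u_5 = α_5·G − ½·(g_5)² = 4·19 − ½·4² = 68.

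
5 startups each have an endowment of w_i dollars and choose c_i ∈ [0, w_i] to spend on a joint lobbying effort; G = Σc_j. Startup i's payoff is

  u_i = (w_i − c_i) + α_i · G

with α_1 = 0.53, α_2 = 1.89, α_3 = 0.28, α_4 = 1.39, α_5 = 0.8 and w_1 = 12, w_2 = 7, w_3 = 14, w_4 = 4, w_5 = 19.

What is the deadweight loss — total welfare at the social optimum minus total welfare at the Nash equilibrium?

∂u_i/∂c_i = α_i − 1, so startup i contributes w_i if α_i > 1, else 0.
α_i > 1 for i ∈ {2, 4}; NE contributions (0, 7, 0, 4, 0), G = 11.
W^NE = Σw_i − G^NE + (Σα_i)·G^NE = 56 + 3.89·11 = 98.79.
Planner: ∂(Σu_j)/∂c_i = Σα_j − 1 = 3.89 > 0, so everyone contributes w_i; G^SO = 56, W^SO = 56 + 3.89·56 = 273.84.
Deadweight loss = 175.05.

175.05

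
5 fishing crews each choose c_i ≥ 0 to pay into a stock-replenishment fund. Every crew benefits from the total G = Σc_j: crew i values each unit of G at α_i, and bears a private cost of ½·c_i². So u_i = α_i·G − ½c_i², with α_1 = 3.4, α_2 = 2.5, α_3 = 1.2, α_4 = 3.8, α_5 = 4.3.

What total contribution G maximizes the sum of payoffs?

76

Planner FOC: ∂(Σu_j)/∂c_i = (Σα_j) − c_i = 0, so c_i^SO = Σα_j = 15.2 for every i; G^SO = 76.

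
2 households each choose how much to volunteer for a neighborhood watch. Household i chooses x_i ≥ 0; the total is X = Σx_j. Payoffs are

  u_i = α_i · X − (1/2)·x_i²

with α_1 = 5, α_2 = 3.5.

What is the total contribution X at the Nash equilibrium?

8.5

Household i's FOC: ∂u_i/∂x_i = α_i − x_i = 0, so x_i* = α_i.
NE contributions = (5, 3.5); X = 8.5.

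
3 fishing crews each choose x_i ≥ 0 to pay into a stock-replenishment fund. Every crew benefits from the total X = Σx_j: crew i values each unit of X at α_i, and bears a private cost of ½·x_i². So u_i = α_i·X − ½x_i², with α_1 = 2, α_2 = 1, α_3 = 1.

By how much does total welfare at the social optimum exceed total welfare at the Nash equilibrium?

Crew i's FOC: ∂u_i/∂x_i = α_i − x_i = 0, so x_i* = α_i.
NE contributions = (2, 1, 1); X = 4.
W^NE = (Σα)·X − ½Σα_i² = 4² − ½·6 = 13.
Planner sets x_i = Σα_j = 4 for every i, so X^SO = 3·4 = 12.
W^SO = (Σα)·X^SO − ½·3·(Σα)² = (3/2)·4² = 24.
Deadweight loss = W^SO − W^NE = 11.

11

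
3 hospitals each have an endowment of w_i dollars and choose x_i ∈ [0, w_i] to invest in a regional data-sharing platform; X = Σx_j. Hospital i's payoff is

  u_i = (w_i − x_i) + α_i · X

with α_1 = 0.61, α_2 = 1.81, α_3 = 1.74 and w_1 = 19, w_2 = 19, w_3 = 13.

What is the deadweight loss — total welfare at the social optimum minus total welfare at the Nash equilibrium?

∂u_i/∂x_i = α_i − 1, so hospital i contributes w_i if α_i > 1, else 0.
α_i > 1 for i ∈ {2, 3}; NE contributions (0, 19, 13), X = 32.
W^NE = Σw_i − X^NE + (Σα_i)·X^NE = 51 + 3.16·32 = 152.12.
Planner: ∂(Σu_j)/∂x_i = Σα_j − 1 = 3.16 > 0, so everyone contributes w_i; X^SO = 51, W^SO = 51 + 3.16·51 = 212.16.
Deadweight loss = 60.04.

60.04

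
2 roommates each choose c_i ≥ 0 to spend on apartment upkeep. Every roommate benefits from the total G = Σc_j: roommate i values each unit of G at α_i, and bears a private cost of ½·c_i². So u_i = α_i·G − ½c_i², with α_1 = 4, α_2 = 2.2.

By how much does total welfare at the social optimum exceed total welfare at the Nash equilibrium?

Roommate i's FOC: ∂u_i/∂c_i = α_i − c_i = 0, so c_i* = α_i.
NE contributions = (4, 2.2); G = 6.2.
W^NE = (Σα)·G − ½Σα_i² = 6.2² − ½·20.84 = 28.02.
Planner sets c_i = Σα_j = 6.2 for every i, so G^SO = 2·6.2 = 12.4.
W^SO = (Σα)·G^SO − ½·2·(Σα)² = (2/2)·6.2² = 38.44.
Deadweight loss = W^SO − W^NE = 10.42.

10.42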